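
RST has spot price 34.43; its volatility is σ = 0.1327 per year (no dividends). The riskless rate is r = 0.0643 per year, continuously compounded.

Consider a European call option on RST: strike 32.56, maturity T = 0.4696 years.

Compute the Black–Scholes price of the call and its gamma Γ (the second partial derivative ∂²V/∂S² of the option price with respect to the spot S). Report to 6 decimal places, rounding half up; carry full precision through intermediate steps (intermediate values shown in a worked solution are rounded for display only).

price = 3.114849
Γ = 0.077932

σ√T = 0.1327·√0.4696 = 0.090936
d₁ = (ln(S/K) + (r+σ²/2)T) / (σ√T) = (ln(34.43/32.56) + (0.0643+0.1327²/2)·0.4696) / 0.090936 = (0.055844 + 0.034330) / 0.090936 = 0.991619
d₂ = d₁ − σ√T = 0.991619 − 0.090936 = 0.900683
e^{−rT} = 0.970256
N(d₁) = 0.839308,  N(d₂) = 0.816122
Call price V = S·N(d₁) − K·e^{−rT}·N(d₂) = 28.897384 − 25.782535 = 3.114849
φ(d₁) = (1/√(2π))·e^{−d₁²/2} = 0.243999
Γ = φ(d₁) / (S·σ·√T) = 0.077932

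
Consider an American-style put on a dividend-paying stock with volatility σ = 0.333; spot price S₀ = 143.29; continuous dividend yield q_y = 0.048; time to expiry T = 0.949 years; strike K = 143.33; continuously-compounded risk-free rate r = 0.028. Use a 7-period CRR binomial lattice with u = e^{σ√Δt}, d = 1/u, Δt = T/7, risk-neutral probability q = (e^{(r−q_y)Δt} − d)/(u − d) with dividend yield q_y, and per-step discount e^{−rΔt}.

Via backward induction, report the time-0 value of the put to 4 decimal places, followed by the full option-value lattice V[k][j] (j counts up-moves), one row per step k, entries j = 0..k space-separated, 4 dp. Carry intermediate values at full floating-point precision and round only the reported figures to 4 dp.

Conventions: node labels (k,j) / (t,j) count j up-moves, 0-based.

params: Δt=0.13557 u=1.13044 d=0.88461 q=0.45837 e^(-rΔt)=0.99621
t_7 payoffs: 82.5904 65.7106 44.1399 16.5745 0.0000 0.0000 0.0000 0.0000
k=6: node(6,0) S=68.6627 payoff=74.6673 vs cont=74.5696 → 74.6673 [stop]  node(6,1) S=87.7444 payoff=55.5856 vs cont=55.6117 → 55.6117 [wait]  node(6,2) S=112.1289 payoff=31.2011 vs cont=31.3853 → 31.3853 [wait]  node(6,3) S=143.2900 payoff=0.0400 vs cont=8.9432 → 8.9432 [wait]  node(6,4) S=183.1109 payoff=0.0000 vs cont=0.0000 → 0.0000 [wait]  node(6,5) S=233.9982 payoff=0.0000 vs cont=0.0000 → 0.0000 [wait]  node(6,6) S=299.0272 payoff=0.0000 vs cont=0.0000 → 0.0000 [wait]
k=5: node(5,0) S=77.6194 payoff=65.7106 vs cont=65.6829 → 65.7106 [stop]  node(5,1) S=99.1901 payoff=44.1399 vs cont=44.3384 → 44.3384 [wait]  node(5,2) S=126.7555 payoff=16.5745 vs cont=21.0186 → 21.0186 [wait]  node(5,3) S=161.9814 payoff=0.0000 vs cont=4.8256 → 4.8256 [wait]  node(5,4) S=206.9966 payoff=0.0000 vs cont=0.0000 → 0.0000 [wait]  node(5,5) S=264.5219 payoff=0.0000 vs cont=0.0000 → 0.0000 [wait]
k=4: node(4,0) S=87.7444 payoff=55.5856 vs cont=55.7024 → 55.7024 [wait]  node(4,1) S=112.1289 payoff=31.2011 vs cont=33.5218 → 33.5218 [wait]  node(4,2) S=143.2900 payoff=0.0400 vs cont=13.5447 → 13.5447 [wait]  node(4,3) S=183.1109 payoff=0.0000 vs cont=2.6038 → 2.6038 [wait]  node(4,4) S=233.9982 payoff=0.0000 vs cont=0.0000 → 0.0000 [wait]
k=3: node(3,0) S=99.1901 payoff=44.1399 vs cont=45.3629 → 45.3629 [wait]  node(3,1) S=126.7555 payoff=16.5745 vs cont=24.2725 → 24.2725 [wait]  node(3,2) S=161.9814 payoff=0.0000 vs cont=8.4973 → 8.4973 [wait]  node(3,3) S=206.9966 payoff=0.0000 vs cont=1.4049 → 1.4049 [wait]
k=2: node(2,0) S=112.1289 payoff=31.2011 vs cont=35.5604 → 35.5604 [wait]  node(2,1) S=143.2900 payoff=0.0400 vs cont=16.9771 → 16.9771 [wait]  node(2,2) S=183.1109 payoff=0.0000 vs cont=5.2265 → 5.2265 [wait]
k=1: node(1,0) S=126.7555 payoff=16.5745 vs cont=26.9399 → 26.9399 [wait]  node(1,1) S=161.9814 payoff=0.0000 vs cont=11.5470 → 11.5470 [wait]
k=0: node(0,0) S=143.2900 payoff=0.0400 vs cont=19.8089 → 19.8089 [wait]

price = 19.8089
tree:
19.8089
26.9399 11.5470
35.5604 16.9771 5.2265
45.3629 24.2725 8.4973 1.4049
55.7024 33.5218 13.5447 2.6038 0.0000
65.7106 44.3384 21.0186 4.8256 0.0000 0.0000
74.6673 55.6117 31.3853 8.9432 0.0000 0.0000 0.0000
82.5904 65.7106 44.1399 16.5745 0.0000 0.0000 0.0000 0.0000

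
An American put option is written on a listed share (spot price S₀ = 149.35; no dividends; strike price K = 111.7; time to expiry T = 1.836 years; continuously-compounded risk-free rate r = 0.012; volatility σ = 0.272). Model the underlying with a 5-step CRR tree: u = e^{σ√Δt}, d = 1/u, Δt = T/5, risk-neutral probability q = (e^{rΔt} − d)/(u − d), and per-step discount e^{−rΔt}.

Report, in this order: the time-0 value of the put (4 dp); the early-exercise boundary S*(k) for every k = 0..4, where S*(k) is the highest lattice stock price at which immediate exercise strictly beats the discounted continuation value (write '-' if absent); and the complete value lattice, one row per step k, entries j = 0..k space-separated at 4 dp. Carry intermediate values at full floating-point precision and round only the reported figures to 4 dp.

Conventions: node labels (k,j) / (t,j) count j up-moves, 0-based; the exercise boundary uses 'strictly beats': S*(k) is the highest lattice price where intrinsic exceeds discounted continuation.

price = 5.5816
boundary = - - - - 77.2461
tree:
5.5816
9.2165 1.5714
14.8643 2.9905 0.0000
23.1961 5.6912 0.0000 0.0000
34.4539 10.8310 0.0000 0.0000 0.0000
46.1920 20.6125 0.0000 0.0000 0.0000 0.0000

Δt=0.36720  u=1.17919  d=0.84804  q=0.47222  discount=0.99560
step 5 (expiry): payoffs max(K−S,0) = 46.1920 20.6125 0.0000 0.0000 0.0000 0.0000
step 4: (k=4,j=0): S=77.2461, K−S=34.4539, hold=33.9628 ⇒ V=34.4539 exercise | (k=4,j=1): S=107.4091, K−S=4.2909, hold=10.8310 ⇒ V=10.8310 continue | (k=4,j=2): S=149.3500, K−S=0.0000, hold=0.0000 ⇒ V=0.0000 continue | (k=4,j=3): S=207.6679, K−S=0.0000, hold=0.0000 ⇒ V=0.0000 continue | (k=4,j=4): S=288.7578, K−S=0.0000, hold=0.0000 ⇒ V=0.0000 continue  boundary S*=77.2461
step 3: (k=3,j=0): S=91.0875, K−S=20.6125, hold=23.1961 ⇒ V=23.1961 continue | (k=3,j=1): S=126.6552, K−S=0.0000, hold=5.6912 ⇒ V=5.6912 continue | (k=3,j=2): S=176.1113, K−S=0.0000, hold=0.0000 ⇒ V=0.0000 continue | (k=3,j=3): S=244.8790, K−S=0.0000, hold=0.0000 ⇒ V=0.0000 continue  boundary S*=-
step 2: (k=2,j=0): S=107.4091, K−S=4.2909, hold=14.8643 ⇒ V=14.8643 continue | (k=2,j=1): S=149.3500, K−S=0.0000, hold=2.9905 ⇒ V=2.9905 continue | (k=2,j=2): S=207.6679, K−S=0.0000, hold=0.0000 ⇒ V=0.0000 continue  boundary S*=-
step 1: (k=1,j=0): S=126.6552, K−S=0.0000, hold=9.2165 ⇒ V=9.2165 continue | (k=1,j=1): S=176.1113, K−S=0.0000, hold=1.5714 ⇒ V=1.5714 continue  boundary S*=-
step 0: (k=0,j=0): S=149.3500, K−S=0.0000, hold=5.5816 ⇒ V=5.5816 continue  boundary S*=-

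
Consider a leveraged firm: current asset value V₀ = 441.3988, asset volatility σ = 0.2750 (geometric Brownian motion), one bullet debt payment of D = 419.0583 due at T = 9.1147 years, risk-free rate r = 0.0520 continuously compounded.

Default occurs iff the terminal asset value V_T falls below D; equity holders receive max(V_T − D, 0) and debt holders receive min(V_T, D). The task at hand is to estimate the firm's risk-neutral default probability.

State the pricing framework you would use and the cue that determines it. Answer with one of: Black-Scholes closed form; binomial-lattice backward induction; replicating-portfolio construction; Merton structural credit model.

framework: Merton structural credit model

Key observation: assets follow a GBM and default happens iff V_T < 419.0583; valuing claims on that split (equity as a call, risky debt as the residual) is the structural model's definition.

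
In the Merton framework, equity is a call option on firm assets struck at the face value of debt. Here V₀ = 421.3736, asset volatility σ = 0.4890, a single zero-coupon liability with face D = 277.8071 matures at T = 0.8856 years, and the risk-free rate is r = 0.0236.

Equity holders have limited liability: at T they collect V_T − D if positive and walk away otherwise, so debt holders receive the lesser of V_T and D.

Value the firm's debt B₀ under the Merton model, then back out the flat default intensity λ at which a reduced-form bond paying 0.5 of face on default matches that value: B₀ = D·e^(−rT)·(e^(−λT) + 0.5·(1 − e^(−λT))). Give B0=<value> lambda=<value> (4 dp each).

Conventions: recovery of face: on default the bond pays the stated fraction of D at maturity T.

B0=258.0477 lambda=0.1228

Work the structural quantities from V₀ = 421.3736 against face 277.8071:
d₁ = [ln(V₀/D) + (r + σ²/2)T] / (σ√T)
   = [ln(421.3736/277.8071) + (0.0236 + 0.5·0.4890²)·0.8856] / (0.4890·√0.8856)
   = [0.416593 + 0.126783] / 0.460180 = 1.180790
d₂ = d₁ − σ√T = 1.180790 − 0.460180 = 0.720610
N(d₁) = 0.881157,  N(d₂) = 0.764425,  e^(−rT) = 0.979317
E₀ = V₀·N(d₁) − D·e^(−rT)·N(d₂)
   = 421.3736·0.881157 − 277.8071·0.979317·0.764425 = 163.325851
B₀ = V₀ − E₀ = 421.3736 − 163.325851 = 258.047749
e^(−λT) = (B₀·e^(rT)/D − 0.5)/(1 − 0.5) = (258.0477·1.021120/277.8071 − 0.5)/0.5 = 0.89698314
λ = −ln(0.89698314)/0.8856 = 0.122762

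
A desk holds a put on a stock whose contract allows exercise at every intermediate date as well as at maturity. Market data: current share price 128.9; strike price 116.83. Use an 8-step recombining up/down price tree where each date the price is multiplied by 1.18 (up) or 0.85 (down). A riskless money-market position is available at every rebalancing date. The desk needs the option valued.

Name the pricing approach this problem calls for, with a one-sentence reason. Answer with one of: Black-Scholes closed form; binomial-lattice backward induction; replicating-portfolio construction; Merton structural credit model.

framework: binomial-lattice backward induction

Key observation: the put (strike 116.83 on spot 128.9) is American-style on a 8-step discrete price model, so the early-exercise decision at every node requires stepwise backward valuation — a closed form cannot price the exercise right.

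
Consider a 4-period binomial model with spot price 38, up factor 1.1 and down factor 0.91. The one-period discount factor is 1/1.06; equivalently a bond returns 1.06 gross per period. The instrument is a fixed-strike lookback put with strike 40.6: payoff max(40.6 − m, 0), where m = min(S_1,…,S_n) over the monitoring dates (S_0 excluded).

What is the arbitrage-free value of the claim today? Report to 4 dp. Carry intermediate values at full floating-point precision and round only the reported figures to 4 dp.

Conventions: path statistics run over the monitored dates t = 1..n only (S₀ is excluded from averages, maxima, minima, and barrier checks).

price = 1.6616

Risk-neutral up-probability p* = (R−d)/(u−d) = (1.06−0.91)/(1.1−0.91) = 0.7895; the claim prices as the p*-weighted sum of path payoffs discounted by R^4.
Enumerate all 2^4 = 16 price paths (U = up ×1.1, D = down ×0.91); each path with k up-moves has probability p*^k·(1−p*)^(4−k).
DDDD: m=26.0585, payoff=14.5415, prob=0.001964
UDDD: m=31.4993, payoff=9.1007, prob=0.007366
DUDD: m=31.4993, payoff=9.1007, prob=0.007366
UUDD: m=38.0760, payoff=2.5240, prob=0.027624
DDUD: m=31.4678, payoff=9.1322, prob=0.007366
UDUD: m=38.0380, payoff=2.5620, prob=0.027624
DUUD: m=34.5800, payoff=6.0200, prob=0.027624
UUUD: m=41.8000, payoff=0.0000, prob=0.103590
DDDU: m=28.6357, payoff=11.9643, prob=0.007366
UDDU: m=34.6146, payoff=5.9854, prob=0.027624
DUDU: m=34.5800, payoff=6.0200, prob=0.027624
UUDU: m=41.8000, payoff=0.0000, prob=0.103590
DDUU: m=31.4678, payoff=9.1322, prob=0.027624
UDUU: m=38.0380, payoff=2.5620, prob=0.103590
DUUU: m=34.5800, payoff=6.0200, prob=0.103590
UUUU: m=41.8000, payoff=0.0000, prob=0.388464
Price = Σ prob·payoff / R^4 = 2.097763 / 1.262477 = 1.6616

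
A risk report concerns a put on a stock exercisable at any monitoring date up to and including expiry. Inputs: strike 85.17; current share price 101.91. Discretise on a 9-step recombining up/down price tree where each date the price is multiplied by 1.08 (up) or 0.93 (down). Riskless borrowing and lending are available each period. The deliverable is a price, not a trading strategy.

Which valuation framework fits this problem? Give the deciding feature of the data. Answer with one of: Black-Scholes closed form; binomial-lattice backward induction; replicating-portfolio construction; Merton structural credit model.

Key observation: early exercise of the strike-85.17 put must be checked at each of the 9 dates (spot 101.91), which forces a node-by-node comparison of intrinsic and continuation value backward from expiry.

framework: binomial-lattice backward induction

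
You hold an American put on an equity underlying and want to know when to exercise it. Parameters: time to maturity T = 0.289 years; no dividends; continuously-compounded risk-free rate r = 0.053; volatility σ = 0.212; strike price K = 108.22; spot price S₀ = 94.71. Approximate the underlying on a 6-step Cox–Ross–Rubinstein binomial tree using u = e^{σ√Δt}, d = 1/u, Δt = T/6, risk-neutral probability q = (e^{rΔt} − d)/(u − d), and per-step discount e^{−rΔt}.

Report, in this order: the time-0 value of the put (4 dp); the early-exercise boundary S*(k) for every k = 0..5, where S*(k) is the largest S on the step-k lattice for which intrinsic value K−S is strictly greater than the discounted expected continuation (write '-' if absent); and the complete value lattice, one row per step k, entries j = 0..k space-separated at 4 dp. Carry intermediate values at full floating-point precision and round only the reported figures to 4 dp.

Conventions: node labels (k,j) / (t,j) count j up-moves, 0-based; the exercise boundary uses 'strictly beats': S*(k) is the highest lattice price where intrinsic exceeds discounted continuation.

Δt=0.04817  u=1.04763  d=0.95454  q=0.51583  discount=0.99745
step 6 (expiry): payoffs max(K−S,0) = 36.5799 29.5934 21.9256 13.5100 4.2737 0.0000 0.0000
step 5: (k=5,j=0): S=75.0521, K−S=33.1679, hold=32.8920 ⇒ V=33.1679 exercise | (k=5,j=1): S=82.3713, K−S=25.8487, hold=25.5728 ⇒ V=25.8487 exercise | (k=5,j=2): S=90.4043, K−S=17.8157, hold=17.5398 ⇒ V=17.8157 exercise | (k=5,j=3): S=99.2207, K−S=8.9993, hold=8.7233 ⇒ V=8.9993 exercise | (k=5,j=4): S=108.8969, K−S=0.0000, hold=2.0639 ⇒ V=2.0639 continue | (k=5,j=5): S=119.5168, K−S=0.0000, hold=0.0000 ⇒ V=0.0000 continue  boundary S*=99.2207
step 4: (k=4,j=0): S=78.6266, K−S=29.5934, hold=29.3175 ⇒ V=29.5934 exercise | (k=4,j=1): S=86.2944, K−S=21.9256, hold=21.6497 ⇒ V=21.9256 exercise | (k=4,j=2): S=94.7100, K−S=13.5100, hold=13.2341 ⇒ V=13.5100 exercise | (k=4,j=3): S=103.9463, K−S=4.2737, hold=5.4080 ⇒ V=5.4080 continue | (k=4,j=4): S=114.0834, K−S=0.0000, hold=0.9967 ⇒ V=0.9967 continue  boundary S*=94.7100
step 3: (k=3,j=0): S=82.3713, K−S=25.8487, hold=25.5728 ⇒ V=25.8487 exercise | (k=3,j=1): S=90.4043, K−S=17.8157, hold=17.5398 ⇒ V=17.8157 exercise | (k=3,j=2): S=99.2207, K−S=8.9993, hold=9.3070 ⇒ V=9.3070 continue | (k=3,j=3): S=108.8969, K−S=0.0000, hold=3.1246 ⇒ V=3.1246 continue  boundary S*=90.4043
step 2: (k=2,j=0): S=86.2944, K−S=21.9256, hold=21.6497 ⇒ V=21.9256 exercise | (k=2,j=1): S=94.7100, K−S=13.5100, hold=13.3924 ⇒ V=13.5100 exercise | (k=2,j=2): S=103.9463, K−S=4.2737, hold=6.1023 ⇒ V=6.1023 continue  boundary S*=94.7100
step 1: (k=1,j=0): S=90.4043, K−S=17.8157, hold=17.5398 ⇒ V=17.8157 exercise | (k=1,j=1): S=99.2207, K−S=8.9993, hold=9.6642 ⇒ V=9.6642 continue  boundary S*=90.4043
step 0: (k=0,j=0): S=94.7100, K−S=13.5100, hold=13.5762 ⇒ V=13.5762 continue  boundary S*=-

price = 13.5762
boundary = - 90.4043 94.7100 90.4043 94.7100 99.2207
tree:
13.5762
17.8157 9.6642
21.9256 13.5100 6.1023
25.8487 17.8157 9.3070 3.1246
29.5934 21.9256 13.5100 5.4080 0.9967
33.1679 25.8487 17.8157 8.9993 2.0639 0.0000
36.5799 29.5934 21.9256 13.5100 4.2737 0.0000 0.0000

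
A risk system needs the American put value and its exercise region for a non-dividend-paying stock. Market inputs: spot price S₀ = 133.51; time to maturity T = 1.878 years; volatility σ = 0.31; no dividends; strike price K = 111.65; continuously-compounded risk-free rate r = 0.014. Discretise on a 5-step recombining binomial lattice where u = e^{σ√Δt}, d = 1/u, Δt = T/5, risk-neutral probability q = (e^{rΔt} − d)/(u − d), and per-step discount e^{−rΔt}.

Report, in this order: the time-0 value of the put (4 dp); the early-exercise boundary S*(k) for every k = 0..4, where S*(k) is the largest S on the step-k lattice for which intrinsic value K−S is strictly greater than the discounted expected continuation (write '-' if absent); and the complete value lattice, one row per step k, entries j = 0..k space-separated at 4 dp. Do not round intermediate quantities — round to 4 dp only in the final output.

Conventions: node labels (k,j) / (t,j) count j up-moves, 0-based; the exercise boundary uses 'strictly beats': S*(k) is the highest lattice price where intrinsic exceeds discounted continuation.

params: Δt=0.37560 u=1.20923 d=0.82697 q=0.46644 e^(-rΔt)=0.99476
t_5 payoffs: 60.0129 36.1438 1.2413 0.0000 0.0000 0.0000
t_4: node(4,0) S=62.4413 payoff=49.2087 vs cont=48.6231 → 49.2087 [stop]  node(4,1) S=91.3047 payoff=20.3453 vs cont=19.7598 → 20.3453 [stop]  node(4,2) S=133.5100 payoff=0.0000 vs cont=0.6588 → 0.6588 [wait]  node(4,3) S=195.2246 payoff=0.0000 vs cont=0.0000 → 0.0000 [wait]  node(4,4) S=285.4667 payoff=0.0000 vs cont=0.0000 → 0.0000 [wait]  ⇒ S*(4)=91.3047
t_3: node(3,0) S=75.5062 payoff=36.1438 vs cont=35.5583 → 36.1438 [stop]  node(3,1) S=110.4087 payoff=1.2413 vs cont=11.1043 → 11.1043 [wait]  node(3,2) S=161.4449 payoff=0.0000 vs cont=0.3497 → 0.3497 [wait]  node(3,3) S=236.0723 payoff=0.0000 vs cont=0.0000 → 0.0000 [wait]  ⇒ S*(3)=75.5062
t_2: node(2,0) S=91.3047 payoff=20.3453 vs cont=24.3361 → 24.3361 [wait]  node(2,1) S=133.5100 payoff=0.0000 vs cont=6.0560 → 6.0560 [wait]  node(2,2) S=195.2246 payoff=0.0000 vs cont=0.1856 → 0.1856 [wait]  ⇒ S*(2)=-
t_1: node(1,0) S=110.4087 payoff=1.2413 vs cont=15.7267 → 15.7267 [wait]  node(1,1) S=161.4449 payoff=0.0000 vs cont=3.3004 → 3.3004 [wait]  ⇒ S*(1)=-
t_0: node(0,0) S=133.5100 payoff=0.0000 vs cont=9.8785 → 9.8785 [wait]  ⇒ S*(0)=-

price = 9.8785
boundary = - - - 75.5062 91.3047
tree:
9.8785
15.7267 3.3004
24.3361 6.0560 0.1856
36.1438 11.1043 0.3497 0.0000
49.2087 20.3453 0.6588 0.0000 0.0000
60.0129 36.1438 1.2413 0.0000 0.0000 0.0000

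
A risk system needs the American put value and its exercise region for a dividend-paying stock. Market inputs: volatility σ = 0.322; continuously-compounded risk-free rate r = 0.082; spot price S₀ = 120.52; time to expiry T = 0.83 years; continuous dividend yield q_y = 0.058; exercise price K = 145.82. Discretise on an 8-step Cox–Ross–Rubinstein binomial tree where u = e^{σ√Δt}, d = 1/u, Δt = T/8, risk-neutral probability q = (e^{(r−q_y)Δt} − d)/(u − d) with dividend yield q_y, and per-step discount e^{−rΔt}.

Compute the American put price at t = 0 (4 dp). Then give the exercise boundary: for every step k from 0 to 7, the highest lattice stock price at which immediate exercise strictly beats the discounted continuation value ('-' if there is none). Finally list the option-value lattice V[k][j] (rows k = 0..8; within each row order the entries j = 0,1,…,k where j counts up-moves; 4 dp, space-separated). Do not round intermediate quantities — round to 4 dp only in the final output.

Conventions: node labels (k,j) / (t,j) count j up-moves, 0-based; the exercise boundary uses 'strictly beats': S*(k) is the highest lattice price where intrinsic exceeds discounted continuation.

price = 28.9112
boundary = - - 97.9426 88.2933 97.9426 108.6464 120.5200 108.6464
tree:
28.9112
37.8009 20.0208
47.8774 27.8122 12.1354
57.5267 37.2559 18.3169 5.8135
66.2253 47.8774 26.6815 9.7957 1.7056
74.0669 57.5267 37.1736 16.0579 3.3473 0.0000
81.1360 66.2253 47.8774 25.3000 6.5691 0.0000 0.0000
87.5087 74.0669 57.5267 37.1736 12.8917 0.0000 0.0000 0.0000
93.2535 81.1360 66.2253 47.8774 25.3000 0.0000 0.0000 0.0000 0.0000

Δt=0.10375  u=1.10929  d=0.90148  q=0.48609  discount=0.99153
step 8 (expiry): payoffs max(K−S,0) = 93.2535 81.1360 66.2253 47.8774 25.3000 0.0000 0.0000 0.0000 0.0000
step 7: (k=7,j=0): S=58.3113, K−S=87.5087, hold=86.6232 ⇒ V=87.5087 exercise | (k=7,j=1): S=71.7531, K−S=74.0669, hold=73.2621 ⇒ V=74.0669 exercise | (k=7,j=2): S=88.2933, K−S=57.5267, hold=56.8211 ⇒ V=57.5267 exercise | (k=7,j=3): S=108.6464, K−S=37.1736, hold=36.5901 ⇒ V=37.1736 exercise | (k=7,j=4): S=133.6912, K−S=12.1288, hold=12.8917 ⇒ V=12.8917 continue | (k=7,j=5): S=164.5092, K−S=0.0000, hold=0.0000 ⇒ V=0.0000 continue | (k=7,j=6): S=202.4313, K−S=0.0000, hold=0.0000 ⇒ V=0.0000 continue | (k=7,j=7): S=249.0951, K−S=0.0000, hold=0.0000 ⇒ V=0.0000 continue  boundary S*=108.6464
step 6: (k=6,j=0): S=64.6840, K−S=81.1360, hold=80.2888 ⇒ V=81.1360 exercise | (k=6,j=1): S=79.5947, K−S=66.2253, hold=65.4675 ⇒ V=66.2253 exercise | (k=6,j=2): S=97.9426, K−S=47.8774, hold=47.2297 ⇒ V=47.8774 exercise | (k=6,j=3): S=120.5200, K−S=25.3000, hold=25.1555 ⇒ V=25.3000 exercise | (k=6,j=4): S=148.3018, K−S=0.0000, hold=6.5691 ⇒ V=6.5691 continue | (k=6,j=5): S=182.4879, K−S=0.0000, hold=0.0000 ⇒ V=0.0000 continue | (k=6,j=6): S=224.5543, K−S=0.0000, hold=0.0000 ⇒ V=0.0000 continue  boundary S*=120.5200
step 5: (k=5,j=0): S=71.7531, K−S=74.0669, hold=73.2621 ⇒ V=74.0669 exercise | (k=5,j=1): S=88.2933, K−S=57.5267, hold=56.8211 ⇒ V=57.5267 exercise | (k=5,j=2): S=108.6464, K−S=37.1736, hold=36.5901 ⇒ V=37.1736 exercise | (k=5,j=3): S=133.6912, K−S=12.1288, hold=16.0579 ⇒ V=16.0579 continue | (k=5,j=4): S=164.5092, K−S=0.0000, hold=3.3473 ⇒ V=3.3473 continue | (k=5,j=5): S=202.4313, K−S=0.0000, hold=0.0000 ⇒ V=0.0000 continue  boundary S*=108.6464
step 4: (k=4,j=0): S=79.5947, K−S=66.2253, hold=65.4675 ⇒ V=66.2253 exercise | (k=4,j=1): S=97.9426, K−S=47.8774, hold=47.2297 ⇒ V=47.8774 exercise | (k=4,j=2): S=120.5200, K−S=25.3000, hold=26.6815 ⇒ V=26.6815 continue | (k=4,j=3): S=148.3018, K−S=0.0000, hold=9.7957 ⇒ V=9.7957 continue | (k=4,j=4): S=182.4879, K−S=0.0000, hold=1.7056 ⇒ V=1.7056 continue  boundary S*=97.9426
step 3: (k=3,j=0): S=88.2933, K−S=57.5267, hold=56.8211 ⇒ V=57.5267 exercise | (k=3,j=1): S=108.6464, K−S=37.1736, hold=37.2559 ⇒ V=37.2559 continue | (k=3,j=2): S=133.6912, K−S=12.1288, hold=18.3169 ⇒ V=18.3169 continue | (k=3,j=3): S=164.5092, K−S=0.0000, hold=5.8135 ⇒ V=5.8135 continue  boundary S*=88.2933
step 2: (k=2,j=0): S=97.9426, K−S=47.8774, hold=47.2694 ⇒ V=47.8774 exercise | (k=2,j=1): S=120.5200, K−S=25.3000, hold=27.8122 ⇒ V=27.8122 continue | (k=2,j=2): S=148.3018, K−S=0.0000, hold=12.1354 ⇒ V=12.1354 continue  boundary S*=97.9426
step 1: (k=1,j=0): S=108.6464, K−S=37.1736, hold=37.8009 ⇒ V=37.8009 continue | (k=1,j=1): S=133.6912, K−S=12.1288, hold=20.0208 ⇒ V=20.0208 continue  boundary S*=-
step 0: (k=0,j=0): S=120.5200, K−S=25.3000, hold=28.9112 ⇒ V=28.9112 continue  boundary S*=-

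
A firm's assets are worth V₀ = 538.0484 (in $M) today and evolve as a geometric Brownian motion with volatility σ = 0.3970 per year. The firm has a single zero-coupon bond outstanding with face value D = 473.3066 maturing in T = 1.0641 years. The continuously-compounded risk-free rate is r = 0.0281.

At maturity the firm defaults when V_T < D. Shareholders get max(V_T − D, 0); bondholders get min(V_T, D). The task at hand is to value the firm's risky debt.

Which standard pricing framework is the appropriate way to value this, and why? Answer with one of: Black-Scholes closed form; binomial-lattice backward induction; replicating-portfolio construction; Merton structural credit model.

framework: Merton structural credit model

Key observation: with the firm-asset dynamics (V₀ = 538.0484) and a single zero-coupon liability of face 473.3066 given, debt value, spread, and default probability all derive from the option view of the balance sheet.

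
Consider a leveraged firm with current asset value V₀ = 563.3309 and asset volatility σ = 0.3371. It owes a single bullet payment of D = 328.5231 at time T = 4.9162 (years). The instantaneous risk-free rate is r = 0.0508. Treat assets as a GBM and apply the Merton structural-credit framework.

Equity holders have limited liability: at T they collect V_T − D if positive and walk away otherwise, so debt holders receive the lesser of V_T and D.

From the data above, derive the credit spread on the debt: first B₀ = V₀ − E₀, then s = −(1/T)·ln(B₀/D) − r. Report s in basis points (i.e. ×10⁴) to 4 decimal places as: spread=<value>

With assets at 563.3309 and a single debt payment of 328.5231 at 4.9162 years:
d₁ = [ln(V₀/D) + (r + σ²/2)T] / (σ√T)
   = [ln(563.3309/328.5231) + (0.0508 + 0.5·0.3371²)·4.9162] / (0.3371·√4.9162)
   = [0.539260 + 0.529073] / 0.747435 = 1.429332
d₂ = d₁ − σ√T = 1.429332 − 0.747435 = 0.681896
N(d₁) = 0.923546,  N(d₂) = 0.752348,  e^(−rT) = 0.779001
E₀ = V₀·N(d₁) − D·e^(−rT)·N(d₂)
   = 563.3309·0.923546 − 328.5231·0.779001·0.752348 = 327.721023
B₀ = V₀ − E₀ = 563.3309 − 327.721023 = 235.609877
spread = −(1/T)·ln(B₀/D) − r = −(1/4.9162)·ln(235.609877/328.5231) − 0.0508 = 0.01681926
in basis points: 0.01681926 × 10⁴ = 168.1926 bp

spread=168.1926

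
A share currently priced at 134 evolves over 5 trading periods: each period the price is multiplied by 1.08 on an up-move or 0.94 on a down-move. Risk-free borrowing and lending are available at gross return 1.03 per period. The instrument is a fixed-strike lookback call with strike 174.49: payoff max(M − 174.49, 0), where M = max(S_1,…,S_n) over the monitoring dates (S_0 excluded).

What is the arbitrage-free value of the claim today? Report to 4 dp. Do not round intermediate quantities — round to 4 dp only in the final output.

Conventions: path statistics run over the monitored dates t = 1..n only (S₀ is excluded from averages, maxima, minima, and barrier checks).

Under the martingale measure an up-move has probability p* = 0.6429; value the claim as the probability-weighted average of per-path payoffs, discounted 5 periods at R = 1.03.
Enumerate all 2^5 = 32 price paths (U = up ×1.08, D = down ×0.94); each path with k up-moves has probability p*^k·(1−p*)^(5−k).
DDDDD: M=125.9600, payoff=0.0000, prob=0.005810
UDDDD: M=144.7200, payoff=0.0000, prob=0.010459
DUDDD: M=136.0368, payoff=0.0000, prob=0.010459
UUDDD: M=156.2976, payoff=0.0000, prob=0.018826
DDUDD: M=127.8746, payoff=0.0000, prob=0.010459
UDUDD: M=146.9197, payoff=0.0000, prob=0.018826
DUUDD: M=146.9197, payoff=0.0000, prob=0.018826
UUUDD: M=168.8014, payoff=0.0000, prob=0.033887
DDDUD: M=125.9600, payoff=0.0000, prob=0.010459
UDDUD: M=144.7200, payoff=0.0000, prob=0.018826
DUDUD: M=138.1046, payoff=0.0000, prob=0.018826
UUDUD: M=158.6733, payoff=0.0000, prob=0.033887
DDUUD: M=138.1046, payoff=0.0000, prob=0.018826
UDUUD: M=158.6733, payoff=0.0000, prob=0.033887
DUUUD: M=158.6733, payoff=0.0000, prob=0.033887
UUUUD: M=182.3055, payoff=7.8155, prob=0.060996
DDDDU: M=125.9600, payoff=0.0000, prob=0.010459
UDDDU: M=144.7200, payoff=0.0000, prob=0.018826
DUDDU: M=136.0368, payoff=0.0000, prob=0.018826
UUDDU: M=156.2976, payoff=0.0000, prob=0.033887
DDUDU: M=129.8183, payoff=0.0000, prob=0.018826
UDUDU: M=149.1529, payoff=0.0000, prob=0.033887
DUUDU: M=149.1529, payoff=0.0000, prob=0.033887
UUUDU: M=171.3672, payoff=0.0000, prob=0.060996
DDDUU: M=129.8183, payoff=0.0000, prob=0.018826
UDDUU: M=149.1529, payoff=0.0000, prob=0.033887
DUDUU: M=149.1529, payoff=0.0000, prob=0.033887
UUDUU: M=171.3672, payoff=0.0000, prob=0.060996
DDUUU: M=149.1529, payoff=0.0000, prob=0.033887
UDUUU: M=171.3672, payoff=0.0000, prob=0.060996
DUUUU: M=171.3672, payoff=0.0000, prob=0.060996
UUUUU: M=196.8900, payoff=22.4000, prob=0.109792
Price = Σ prob·payoff / R^5 = 2.936060 / 1.159274 = 2.5327

price = 2.5327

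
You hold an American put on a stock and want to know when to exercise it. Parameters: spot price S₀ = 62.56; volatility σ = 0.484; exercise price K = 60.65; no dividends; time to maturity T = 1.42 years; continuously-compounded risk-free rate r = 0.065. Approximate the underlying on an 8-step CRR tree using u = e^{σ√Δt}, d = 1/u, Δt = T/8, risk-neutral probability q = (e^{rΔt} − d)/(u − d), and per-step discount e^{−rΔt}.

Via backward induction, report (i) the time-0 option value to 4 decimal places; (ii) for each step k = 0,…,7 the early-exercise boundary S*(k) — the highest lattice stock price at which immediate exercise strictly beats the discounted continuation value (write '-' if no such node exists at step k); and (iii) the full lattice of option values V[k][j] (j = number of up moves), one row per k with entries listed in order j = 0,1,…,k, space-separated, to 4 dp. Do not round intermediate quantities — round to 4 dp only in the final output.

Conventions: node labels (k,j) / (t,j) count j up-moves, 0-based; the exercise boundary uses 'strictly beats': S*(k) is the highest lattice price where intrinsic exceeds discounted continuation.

Δt=0.17750  u=1.22619  d=0.81553  q=0.47746  discount=0.98853
step 8 (expiry): payoffs max(K−S,0) = 48.4086 42.2445 32.9765 19.0417 0.0000 0.0000 0.0000 0.0000 0.0000
step 7: (k=7,j=0): S=15.0103, K−S=45.6397, hold=44.9440 ⇒ V=45.6397 exercise | (k=7,j=1): S=22.5687, K−S=38.0813, hold=37.3856 ⇒ V=38.0813 exercise | (k=7,j=2): S=33.9330, K−S=26.7170, hold=26.0213 ⇒ V=26.7170 exercise | (k=7,j=3): S=51.0198, K−S=9.6302, hold=9.8360 ⇒ V=9.8360 continue | (k=7,j=4): S=76.7105, K−S=0.0000, hold=0.0000 ⇒ V=0.0000 continue | (k=7,j=5): S=115.3377, K−S=0.0000, hold=0.0000 ⇒ V=0.0000 continue | (k=7,j=6): S=173.4155, K−S=0.0000, hold=0.0000 ⇒ V=0.0000 continue | (k=7,j=7): S=260.7379, K−S=0.0000, hold=0.0000 ⇒ V=0.0000 continue  boundary S*=33.9330
step 6: (k=6,j=0): S=18.4055, K−S=42.2445, hold=41.5488 ⇒ V=42.2445 exercise | (k=6,j=1): S=27.6735, K−S=32.9765, hold=32.2808 ⇒ V=32.9765 exercise | (k=6,j=2): S=41.6083, K−S=19.0417, hold=18.4430 ⇒ V=19.0417 exercise | (k=6,j=3): S=62.5600, K−S=0.0000, hold=5.0808 ⇒ V=5.0808 continue | (k=6,j=4): S=94.0618, K−S=0.0000, hold=0.0000 ⇒ V=0.0000 continue | (k=6,j=5): S=141.4261, K−S=0.0000, hold=0.0000 ⇒ V=0.0000 continue | (k=6,j=6): S=212.6405, K−S=0.0000, hold=0.0000 ⇒ V=0.0000 continue  boundary S*=41.6083
step 5: (k=5,j=0): S=22.5687, K−S=38.0813, hold=37.3856 ⇒ V=38.0813 exercise | (k=5,j=1): S=33.9330, K−S=26.7170, hold=26.0213 ⇒ V=26.7170 exercise | (k=5,j=2): S=51.0198, K−S=9.6302, hold=12.2340 ⇒ V=12.2340 continue | (k=5,j=3): S=76.7105, K−S=0.0000, hold=2.6245 ⇒ V=2.6245 continue | (k=5,j=4): S=115.3377, K−S=0.0000, hold=0.0000 ⇒ V=0.0000 continue | (k=5,j=5): S=173.4155, K−S=0.0000, hold=0.0000 ⇒ V=0.0000 continue  boundary S*=33.9330
step 4: (k=4,j=0): S=27.6735, K−S=32.9765, hold=32.2808 ⇒ V=32.9765 exercise | (k=4,j=1): S=41.6083, K−S=19.0417, hold=19.5749 ⇒ V=19.5749 continue | (k=4,j=2): S=62.5600, K−S=0.0000, hold=7.5582 ⇒ V=7.5582 continue | (k=4,j=3): S=94.0618, K−S=0.0000, hold=1.3557 ⇒ V=1.3557 continue | (k=4,j=4): S=141.4261, K−S=0.0000, hold=0.0000 ⇒ V=0.0000 continue  boundary S*=27.6735
step 3: (k=3,j=0): S=33.9330, K−S=26.7170, hold=26.2729 ⇒ V=26.7170 exercise | (k=3,j=1): S=51.0198, K−S=9.6302, hold=13.6787 ⇒ V=13.6787 continue | (k=3,j=2): S=76.7105, K−S=0.0000, hold=4.5440 ⇒ V=4.5440 continue | (k=3,j=3): S=115.3377, K−S=0.0000, hold=0.7003 ⇒ V=0.7003 continue  boundary S*=33.9330
step 2: (k=2,j=0): S=41.6083, K−S=19.0417, hold=20.2567 ⇒ V=20.2567 continue | (k=2,j=1): S=62.5600, K−S=0.0000, hold=9.2104 ⇒ V=9.2104 continue | (k=2,j=2): S=94.0618, K−S=0.0000, hold=2.6777 ⇒ V=2.6777 continue  boundary S*=-
step 1: (k=1,j=0): S=51.0198, K−S=9.6302, hold=14.8107 ⇒ V=14.8107 continue | (k=1,j=1): S=76.7105, K−S=0.0000, hold=6.0215 ⇒ V=6.0215 continue  boundary S*=-
step 0: (k=0,j=0): S=62.5600, K−S=0.0000, hold=10.4925 ⇒ V=10.4925 continue  boundary S*=-

price = 10.4925
boundary = - - - 33.9330 27.6735 33.9330 41.6083 33.9330
tree:
10.4925
14.8107 6.0215
20.2567 9.2104 2.6777
26.7170 13.6787 4.5440 0.7003
32.9765 19.5749 7.5582 1.3557 0.0000
38.0813 26.7170 12.2340 2.6245 0.0000 0.0000
42.2445 32.9765 19.0417 5.0808 0.0000 0.0000 0.0000
45.6397 38.0813 26.7170 9.8360 0.0000 0.0000 0.0000 0.0000
48.4086 42.2445 32.9765 19.0417 0.0000 0.0000 0.0000 0.0000 0.0000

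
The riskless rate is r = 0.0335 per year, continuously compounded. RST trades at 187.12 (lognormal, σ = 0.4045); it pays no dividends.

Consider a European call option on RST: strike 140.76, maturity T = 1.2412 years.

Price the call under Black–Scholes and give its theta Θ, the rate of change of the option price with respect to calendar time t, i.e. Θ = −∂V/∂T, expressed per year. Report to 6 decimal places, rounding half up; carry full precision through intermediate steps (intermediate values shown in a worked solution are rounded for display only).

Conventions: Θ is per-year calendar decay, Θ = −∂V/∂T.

σ√T = 0.4045·√1.2412 = 0.450650
d₁ = (ln(S/K) + (r+σ²/2)T) / (σ√T) = (ln(187.12/140.76) + (0.0335+0.4045²/2)·1.2412) / 0.450650 = (0.284694 + 0.143123) / 0.450650 = 0.949333
d₂ = d₁ − σ√T = 0.949333 − 0.450650 = 0.498682
e^{−rT} = 0.959272
N(d₁) = 0.828774,  N(d₂) = 0.690998
Call price V = S·N(d₁) − K·e^{−rT}·N(d₂) = 155.080236 − 93.303575 = 61.776661
φ(d₁) = (1/√(2π))·e^{−d₁²/2} = 0.254220
Θ = −S·φ(d₁)·σ/(2√T) − r·K·e^{−rT}·N(d₂) = −8.635706 − 3.125670 = -11.761375

price = 61.776661
Θ = -11.761375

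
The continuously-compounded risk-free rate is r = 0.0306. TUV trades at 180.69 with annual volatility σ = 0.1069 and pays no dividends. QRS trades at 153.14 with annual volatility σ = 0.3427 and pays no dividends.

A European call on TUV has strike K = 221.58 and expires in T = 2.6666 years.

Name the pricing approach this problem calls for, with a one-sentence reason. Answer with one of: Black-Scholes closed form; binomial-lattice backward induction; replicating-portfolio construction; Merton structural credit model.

framework: Black-Scholes closed form

Key observation: a European claim on TUV (strike 221.58) — a lognormal (GBM) underlying with constant rate and volatility — has an exact closed-form value; no lattice or capital structure is involved.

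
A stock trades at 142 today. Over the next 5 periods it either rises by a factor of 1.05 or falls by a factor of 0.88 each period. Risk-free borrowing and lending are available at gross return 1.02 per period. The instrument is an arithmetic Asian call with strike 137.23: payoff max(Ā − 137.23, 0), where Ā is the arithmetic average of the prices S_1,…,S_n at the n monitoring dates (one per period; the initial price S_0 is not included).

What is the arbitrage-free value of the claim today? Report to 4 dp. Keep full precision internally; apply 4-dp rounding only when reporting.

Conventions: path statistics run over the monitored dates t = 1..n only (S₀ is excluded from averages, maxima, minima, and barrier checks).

With p* = (R−d)/(u−d) = 0.8235, sum probability × payoff across the paths and divide by R^5.
Enumerate all 2^5 = 32 price paths (U = up ×1.05, D = down ×0.88); each path with k up-moves has probability p*^k·(1−p*)^(5−k).
DDDDD: Ā=98.3577, payoff=0.0000, prob=0.000171
UDDDD: Ā=117.3586, payoff=0.0000, prob=0.000799
DUDDD: Ā=112.5306, payoff=0.0000, prob=0.000799
UUDDD: Ā=134.2695, payoff=0.0000, prob=0.003727
DDUDD: Ā=108.2820, payoff=0.0000, prob=0.000799
UDUDD: Ā=129.2001, payoff=0.0000, prob=0.003727
DUUDD: Ā=124.3721, payoff=0.0000, prob=0.003727
UUUDD: Ā=148.3985, payoff=11.1685, prob=0.017393
DDDUD: Ā=104.5432, payoff=0.0000, prob=0.000799
UDDUD: Ā=124.7390, payoff=0.0000, prob=0.003727
DUDUD: Ā=119.9110, payoff=0.0000, prob=0.003727
UUDUD: Ā=143.0756, payoff=5.8456, prob=0.017393
DDUUD: Ā=115.6624, payoff=0.0000, prob=0.003727
UDUUD: Ā=138.0062, payoff=0.7762, prob=0.017393
DUUUD: Ā=133.1782, payoff=0.0000, prob=0.017393
UUUUD: Ā=158.9059, payoff=21.6759, prob=0.081169
DDDDU: Ā=101.2530, payoff=0.0000, prob=0.000799
UDDDU: Ā=120.8133, payoff=0.0000, prob=0.003727
DUDDU: Ā=115.9853, payoff=0.0000, prob=0.003727
UUDDU: Ā=138.3915, payoff=1.1615, prob=0.017393
DDUDU: Ā=111.7366, payoff=0.0000, prob=0.003727
UDUDU: Ā=133.3221, payoff=0.0000, prob=0.017393
DUUDU: Ā=128.4941, payoff=0.0000, prob=0.017393
UUUDU: Ā=153.3168, payoff=16.0868, prob=0.081169
DDDUU: Ā=107.9978, payoff=0.0000, prob=0.003727
UDDUU: Ā=128.8610, payoff=0.0000, prob=0.017393
DUDUU: Ā=124.0330, payoff=0.0000, prob=0.017393
UUDUU: Ā=147.9940, payoff=10.7640, prob=0.081169
DDUUU: Ā=119.7844, payoff=0.0000, prob=0.017393
UDUUU: Ā=142.9246, payoff=5.6946, prob=0.081169
DUUUU: Ā=138.0966, payoff=0.8666, prob=0.081169
UUUUU: Ā=164.7743, payoff=27.5443, prob=0.378787
Price = Σ prob·payoff / R^5 = 15.234490 / 1.104081 = 13.7983

price = 13.7983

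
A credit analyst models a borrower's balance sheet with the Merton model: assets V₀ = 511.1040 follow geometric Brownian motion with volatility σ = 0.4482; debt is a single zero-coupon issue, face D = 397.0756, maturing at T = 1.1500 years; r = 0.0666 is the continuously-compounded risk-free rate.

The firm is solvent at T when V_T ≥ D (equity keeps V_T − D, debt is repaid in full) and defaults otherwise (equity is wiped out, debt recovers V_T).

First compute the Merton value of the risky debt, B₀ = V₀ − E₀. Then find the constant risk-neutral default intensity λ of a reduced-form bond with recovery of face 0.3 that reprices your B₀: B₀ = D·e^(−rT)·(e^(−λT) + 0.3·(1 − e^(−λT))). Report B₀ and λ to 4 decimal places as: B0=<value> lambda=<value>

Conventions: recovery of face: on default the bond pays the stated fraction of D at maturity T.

B0=337.7292 lambda=0.1080

Apply the equity-as-call identities (strike 397.0756, horizon 1.1500 years):
d₁ = [ln(V₀/D) + (r + σ²/2)T] / (σ√T)
   = [ln(511.1040/397.0756) + (0.0666 + 0.5·0.4482²)·1.1500] / (0.4482·√1.1500)
   = [0.252446 + 0.192098] / 0.480641 = 0.924899
d₂ = d₁ − σ√T = 0.924899 − 0.480641 = 0.444258
N(d₁) = 0.822491,  N(d₂) = 0.671572,  e^(−rT) = 0.926270
E₀ = V₀·N(d₁) − D·e^(−rT)·N(d₂)
   = 511.1040·0.822491 − 397.0756·0.926270·0.671572 = 173.374797
B₀ = V₀ − E₀ = 511.1040 − 173.374797 = 337.729203
e^(−λT) = (B₀·e^(rT)/D − 0.3)/(1 − 0.3) = (337.7292·1.079599/397.0756 − 0.3)/0.7 = 0.88320549
λ = −ln(0.88320549)/1.1500 = 0.107998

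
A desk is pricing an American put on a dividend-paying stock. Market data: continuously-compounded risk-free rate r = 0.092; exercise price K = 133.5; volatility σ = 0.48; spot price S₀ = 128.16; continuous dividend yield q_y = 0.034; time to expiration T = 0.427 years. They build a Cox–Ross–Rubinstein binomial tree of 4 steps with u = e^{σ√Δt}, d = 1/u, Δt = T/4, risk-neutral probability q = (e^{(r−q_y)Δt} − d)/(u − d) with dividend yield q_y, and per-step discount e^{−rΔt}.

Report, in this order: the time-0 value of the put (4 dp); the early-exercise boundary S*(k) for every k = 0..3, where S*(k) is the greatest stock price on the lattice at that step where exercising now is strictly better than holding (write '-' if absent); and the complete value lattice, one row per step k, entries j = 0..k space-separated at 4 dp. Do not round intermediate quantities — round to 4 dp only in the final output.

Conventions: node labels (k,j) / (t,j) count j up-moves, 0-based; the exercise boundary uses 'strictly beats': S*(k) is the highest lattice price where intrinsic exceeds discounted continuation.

price = 17.5284
boundary = - - 93.6554 109.5577
tree:
17.5284
26.9756 7.6781
39.8446 13.6213 1.4126
53.4386 23.9423 2.7465 0.0000
65.0595 39.8446 5.3400 0.0000 0.0000

Δt=0.10675, u=1.16980, d=0.85485, q=0.48059, disc=e^(-rΔt)=0.99023
k=4 terminal: V=max(K-S,0) → 65.0595 39.8446 5.3400 0.0000 0.0000
k=3: j=0 S=80.0614 intr=53.4386 cont=52.4240 V=53.4386[EX]; j=1 S=109.5577 intr=23.9423 cont=23.0346 V=23.9423[EX]; j=2 S=149.9209 intr=0.0000 cont=2.7465 V=2.7465[hold]; j=3 S=205.1549 intr=0.0000 cont=0.0000 V=0.0000[hold]  S*(3)=109.5577
k=2: j=0 S=93.6554 intr=39.8446 cont=38.8792 V=39.8446[EX]; j=1 S=128.1600 intr=5.3400 cont=13.6213 V=13.6213[hold]; j=2 S=175.3768 intr=0.0000 cont=1.4126 V=1.4126[hold]  S*(2)=93.6554
k=1: j=0 S=109.5577 intr=23.9423 cont=26.9756 V=26.9756[hold]; j=1 S=149.9209 intr=0.0000 cont=7.6781 V=7.6781[hold]  S*(1)=-
k=0: j=0 S=128.1600 intr=5.3400 cont=17.5284 V=17.5284[hold]  S*(0)=-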